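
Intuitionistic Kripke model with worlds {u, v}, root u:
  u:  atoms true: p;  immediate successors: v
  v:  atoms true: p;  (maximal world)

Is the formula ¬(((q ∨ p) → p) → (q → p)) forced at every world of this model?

Not every world: u ⊮ ¬(((q ∨ p) → p) → (q → p)).
u ⊮ ¬(((q ∨ p) → p) → (q → p)) since u is accessible from u and u ⊩ ((q ∨ p) → p) → (q → p).
u ⊩ ((q ∨ p) → p) → (q → p): every world accessible from u that forces (q ∨ p) → p (namely u, v) also forces q → p.

No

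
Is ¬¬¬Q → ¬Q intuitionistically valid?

Yes

This is triple-negation reduction, which is intuitionistically derivable.
Assume ¬¬¬Q and suppose Q. Then ¬¬Q (double-negation introduction), contradicting ¬¬¬Q. So ¬Q.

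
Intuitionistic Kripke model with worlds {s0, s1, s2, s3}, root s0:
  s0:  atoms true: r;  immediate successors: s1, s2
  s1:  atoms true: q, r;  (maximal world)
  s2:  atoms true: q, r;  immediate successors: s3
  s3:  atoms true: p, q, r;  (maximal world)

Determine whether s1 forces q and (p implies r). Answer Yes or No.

s1 forces q and (p implies r) since s1 forces both conjuncts.

Yes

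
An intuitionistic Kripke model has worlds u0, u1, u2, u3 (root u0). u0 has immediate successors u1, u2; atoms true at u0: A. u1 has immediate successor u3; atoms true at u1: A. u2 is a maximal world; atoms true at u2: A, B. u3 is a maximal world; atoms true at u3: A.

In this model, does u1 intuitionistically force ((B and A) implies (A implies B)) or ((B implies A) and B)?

Yes

u1 forces ((B and A) implies (A implies B)) or ((B implies A) and B) via the disjunct (B and A) implies (A implies B).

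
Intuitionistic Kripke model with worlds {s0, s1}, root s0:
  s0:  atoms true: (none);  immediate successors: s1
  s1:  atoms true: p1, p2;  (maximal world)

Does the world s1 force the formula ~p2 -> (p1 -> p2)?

s1 ||- ~p2 -> (p1 -> p2) vacuously: no world accessible from s1 forces the antecedent ~p2.

Yes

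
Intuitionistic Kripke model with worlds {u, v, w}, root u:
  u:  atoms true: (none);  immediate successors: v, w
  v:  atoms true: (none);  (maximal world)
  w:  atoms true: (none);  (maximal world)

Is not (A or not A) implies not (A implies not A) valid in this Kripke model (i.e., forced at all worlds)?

u forces not (A or not A) implies not (A implies not A) vacuously: no world accessible from u forces the antecedent not (A or not A).
Since the root u forces not (A or not A) implies not (A implies not A) and forcing is persistent (monotone upward), every world forces it.

Yes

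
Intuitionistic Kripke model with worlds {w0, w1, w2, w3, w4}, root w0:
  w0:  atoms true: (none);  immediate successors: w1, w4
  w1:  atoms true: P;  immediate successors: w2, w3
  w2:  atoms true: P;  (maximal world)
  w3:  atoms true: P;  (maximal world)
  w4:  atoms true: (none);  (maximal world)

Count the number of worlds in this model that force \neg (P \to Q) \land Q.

0

w0: does not force it — w0 \nVdash \neg (P \to Q) \land Q since w0 fails \neg (P \to Q).
w1: does not force it.
w2: does not force it.
w3: does not force it.
w4: does not force it.
Worlds forcing the formula: { }.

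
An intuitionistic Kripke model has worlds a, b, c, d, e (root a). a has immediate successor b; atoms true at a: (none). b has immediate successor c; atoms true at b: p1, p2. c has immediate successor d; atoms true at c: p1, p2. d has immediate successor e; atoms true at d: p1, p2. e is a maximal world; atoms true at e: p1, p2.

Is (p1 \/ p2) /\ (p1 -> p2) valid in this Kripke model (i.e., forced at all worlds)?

Not every world: a ||-/- (p1 \/ p2) /\ (p1 -> p2).
a ||-/- (p1 \/ p2) /\ (p1 -> p2) since a fails p1 \/ p2.

No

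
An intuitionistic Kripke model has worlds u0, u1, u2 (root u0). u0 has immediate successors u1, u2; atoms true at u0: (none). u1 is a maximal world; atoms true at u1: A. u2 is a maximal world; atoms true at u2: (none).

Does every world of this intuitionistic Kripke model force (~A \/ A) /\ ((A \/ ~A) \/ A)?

Not every world: u0 ||-/- (~A \/ A) /\ ((A \/ ~A) \/ A).
u0 ||-/- (~A \/ A) /\ ((A \/ ~A) \/ A) since u0 fails ~A \/ A.

No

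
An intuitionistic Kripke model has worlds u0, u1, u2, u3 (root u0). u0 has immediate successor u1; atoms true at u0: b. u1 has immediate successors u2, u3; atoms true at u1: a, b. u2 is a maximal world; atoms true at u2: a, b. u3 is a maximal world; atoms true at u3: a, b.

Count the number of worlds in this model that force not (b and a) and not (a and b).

0

u0: does not force it — u0 does not force not (b and a) and not (a and b) since u0 fails not (b and a).
u1: does not force it.
u2: does not force it.
u3: does not force it.
Worlds forcing the formula: { }.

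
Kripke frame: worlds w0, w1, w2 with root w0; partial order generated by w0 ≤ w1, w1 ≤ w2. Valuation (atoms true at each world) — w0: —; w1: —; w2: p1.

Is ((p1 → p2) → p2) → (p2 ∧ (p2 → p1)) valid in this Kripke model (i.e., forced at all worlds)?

Not every world: w0 ⊮ ((p1 → p2) → p2) → (p2 ∧ (p2 → p1)).
w0 ⊮ ((p1 → p2) → p2) → (p2 ∧ (p2 → p1)): already at w0 itself, w0 ⊩ (p1 → p2) → p2 but w0 ⊮ p2 ∧ (p2 → p1).
w0 ⊮ p2 ∧ (p2 → p1) since w0 fails p2.

No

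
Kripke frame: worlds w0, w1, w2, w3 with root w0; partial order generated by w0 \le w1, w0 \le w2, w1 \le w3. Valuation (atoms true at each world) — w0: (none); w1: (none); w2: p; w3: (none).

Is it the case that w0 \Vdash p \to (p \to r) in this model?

No

w0 \nVdash p \to (p \to r): at the accessible world w2, w2 \Vdash p but w2 \nVdash p \to r.
w2 \nVdash p \to r: already at w2 itself, w2 \Vdash p but w2 \nVdash r.
w2 lacks atom r, so w2 \nVdash r.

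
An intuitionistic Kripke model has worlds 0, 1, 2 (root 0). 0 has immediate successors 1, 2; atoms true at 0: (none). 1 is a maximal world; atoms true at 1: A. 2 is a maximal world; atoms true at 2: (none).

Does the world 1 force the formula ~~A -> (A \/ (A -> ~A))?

Yes

1 ||- ~~A -> (A \/ (A -> ~A)): every world accessible from 1 that forces ~~A (namely 1) also forces A \/ (A -> ~A).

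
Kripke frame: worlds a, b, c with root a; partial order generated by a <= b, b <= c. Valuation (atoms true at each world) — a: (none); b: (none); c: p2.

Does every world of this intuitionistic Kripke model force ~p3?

a ||- ~p3: no world accessible from a forces p3.
Since the root a forces ~p3 and forcing is persistent (monotone upward), every world forces it.

Yes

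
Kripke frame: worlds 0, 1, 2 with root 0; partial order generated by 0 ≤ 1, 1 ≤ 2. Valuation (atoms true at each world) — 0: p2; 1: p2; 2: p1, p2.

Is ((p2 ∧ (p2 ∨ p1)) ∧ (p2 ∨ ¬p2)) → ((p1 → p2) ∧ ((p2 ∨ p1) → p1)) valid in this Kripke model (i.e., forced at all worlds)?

No

Not every world: 0 ⊮ ((p2 ∧ (p2 ∨ p1)) ∧ (p2 ∨ ¬p2)) → ((p1 → p2) ∧ ((p2 ∨ p1) → p1)).
0 ⊮ ((p2 ∧ (p2 ∨ p1)) ∧ (p2 ∨ ¬p2)) → ((p1 → p2) ∧ ((p2 ∨ p1) → p1)): already at 0 itself, 0 ⊩ (p2 ∧ (p2 ∨ p1)) ∧ (p2 ∨ ¬p2) but 0 ⊮ (p1 → p2) ∧ ((p2 ∨ p1) → p1).
0 ⊮ (p1 → p2) ∧ ((p2 ∨ p1) → p1) since 0 fails (p2 ∨ p1) → p1.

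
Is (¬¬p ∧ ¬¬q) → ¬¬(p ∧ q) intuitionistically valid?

Yes

This is the distribution of double negation over conjunction, which is intuitionistically derivable.
Assume ¬¬p, ¬¬q, and ¬(p ∧ q). From p we'd get ¬q (since p ∧ q is refuted), contradicting ¬¬q; so ¬p, contradicting ¬¬p.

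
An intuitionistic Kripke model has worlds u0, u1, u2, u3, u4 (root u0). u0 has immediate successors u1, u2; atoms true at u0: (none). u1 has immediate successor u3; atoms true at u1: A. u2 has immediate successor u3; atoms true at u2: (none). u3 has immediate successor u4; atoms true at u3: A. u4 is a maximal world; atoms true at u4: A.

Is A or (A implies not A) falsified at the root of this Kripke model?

u0 does not force A or (A implies not A): neither disjunct is forced at u0.
u0 lacks atom A, so u0 does not force A.
So the root u0 does not force A or (A implies not A); the model is a countermodel.

Yes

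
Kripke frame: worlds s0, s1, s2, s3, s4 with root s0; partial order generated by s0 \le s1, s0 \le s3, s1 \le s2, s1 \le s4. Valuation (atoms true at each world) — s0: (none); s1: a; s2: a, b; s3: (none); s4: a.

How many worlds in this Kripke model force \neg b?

s0: does not force it — s0 \nVdash \neg b since s2 is accessible from s0 and s2 \Vdash b.
s1: does not force it.
s2: does not force it.
s3: forces it.
s4: forces it.
Worlds forcing the formula: {s3, s4}.

2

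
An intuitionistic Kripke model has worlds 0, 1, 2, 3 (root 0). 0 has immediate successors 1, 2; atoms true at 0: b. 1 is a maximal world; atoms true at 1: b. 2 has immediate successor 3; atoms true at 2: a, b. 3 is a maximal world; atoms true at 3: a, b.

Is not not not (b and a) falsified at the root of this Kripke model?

0 does not force not not not (b and a) since 2 is accessible from 0 and 2 forces not not (b and a).
2 forces not not (b and a): no world accessible from 2 forces not (b and a).
So the root 0 does not force not not not (b and a); the model is a countermodel.

Yes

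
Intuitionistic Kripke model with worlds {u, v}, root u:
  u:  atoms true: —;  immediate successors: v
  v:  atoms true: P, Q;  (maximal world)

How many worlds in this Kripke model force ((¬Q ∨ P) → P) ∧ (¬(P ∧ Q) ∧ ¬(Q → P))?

0

u: does not force it — u ⊮ ((¬Q ∨ P) → P) ∧ (¬(P ∧ Q) ∧ ¬(Q → P)) since u fails ¬(P ∧ Q) ∧ ¬(Q → P).
v: does not force it — v ⊮ ((¬Q ∨ P) → P) ∧ (¬(P ∧ Q) ∧ ¬(Q → P)) since v fails ¬(P ∧ Q) ∧ ¬(Q → P).
Worlds forcing the formula: { }.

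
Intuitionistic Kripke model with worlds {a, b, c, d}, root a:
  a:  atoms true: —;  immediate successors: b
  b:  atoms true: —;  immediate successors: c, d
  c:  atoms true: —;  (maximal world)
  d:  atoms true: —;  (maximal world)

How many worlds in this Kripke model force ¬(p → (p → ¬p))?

0

a: does not force it — a ⊮ ¬(p → (p → ¬p)) since a is accessible from a and a ⊩ p → (p → ¬p).
b: does not force it — b ⊮ ¬(p → (p → ¬p)) since b is accessible from b and b ⊩ p → (p → ¬p).
c: does not force it.
d: does not force it.
Worlds forcing the formula: { }.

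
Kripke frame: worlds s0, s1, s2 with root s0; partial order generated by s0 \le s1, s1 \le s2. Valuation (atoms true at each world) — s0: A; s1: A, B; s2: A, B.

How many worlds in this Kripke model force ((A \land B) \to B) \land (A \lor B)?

3

s0: forces it.
s1: forces it.
s2: forces it.
Worlds forcing the formula: {s0, s1, s2}.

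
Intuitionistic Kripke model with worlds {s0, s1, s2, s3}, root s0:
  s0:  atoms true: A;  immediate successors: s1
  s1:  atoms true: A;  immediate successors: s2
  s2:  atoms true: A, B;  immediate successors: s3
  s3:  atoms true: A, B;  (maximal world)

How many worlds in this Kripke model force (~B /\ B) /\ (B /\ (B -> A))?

0

s0: does not force it — s0 ||-/- (~B /\ B) /\ (B /\ (B -> A)) since s0 fails ~B /\ B.
s1: does not force it — s1 ||-/- (~B /\ B) /\ (B /\ (B -> A)) since s1 fails ~B /\ B.
s2: does not force it.
s3: does not force it.
Worlds forcing the formula: { }.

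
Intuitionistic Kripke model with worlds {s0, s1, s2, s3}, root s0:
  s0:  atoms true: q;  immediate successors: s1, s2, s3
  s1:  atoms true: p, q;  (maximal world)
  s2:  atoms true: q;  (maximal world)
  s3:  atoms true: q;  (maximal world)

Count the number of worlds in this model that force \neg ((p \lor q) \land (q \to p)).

s0: does not force it — s0 \nVdash \neg ((p \lor q) \land (q \to p)) since s1 is accessible from s0 and s1 \Vdash (p \lor q) \land (q \to p).
s1: does not force it — s1 \nVdash \neg ((p \lor q) \land (q \to p)) since s1 is accessible from s1 and s1 \Vdash (p \lor q) \land (q \to p).
s2: forces it.
s3: forces it.
Worlds forcing the formula: {s2, s3}.

2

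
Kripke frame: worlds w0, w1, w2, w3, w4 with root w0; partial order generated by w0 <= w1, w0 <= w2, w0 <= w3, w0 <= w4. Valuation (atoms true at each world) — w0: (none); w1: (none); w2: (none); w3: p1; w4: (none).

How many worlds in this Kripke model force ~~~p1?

3

w0: does not force it — w0 ||-/- ~~~p1 since w3 is accessible from w0 and w3 ||- ~~p1.
w1: forces it.
w2: forces it.
w3: does not force it.
w4: forces it.
Worlds forcing the formula: {w1, w2, w4}.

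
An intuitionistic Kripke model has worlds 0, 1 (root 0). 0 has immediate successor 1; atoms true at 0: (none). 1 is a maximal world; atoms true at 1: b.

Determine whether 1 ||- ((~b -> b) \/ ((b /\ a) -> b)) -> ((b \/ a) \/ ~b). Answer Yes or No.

Yes

1 ||- ((~b -> b) \/ ((b /\ a) -> b)) -> ((b \/ a) \/ ~b): every world accessible from 1 that forces (~b -> b) \/ ((b /\ a) -> b) (namely 1) also forces (b \/ a) \/ ~b.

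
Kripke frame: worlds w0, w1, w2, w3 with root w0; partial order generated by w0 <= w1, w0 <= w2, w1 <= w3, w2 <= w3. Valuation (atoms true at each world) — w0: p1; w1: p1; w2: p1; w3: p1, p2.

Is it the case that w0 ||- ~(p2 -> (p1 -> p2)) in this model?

w0 ||-/- ~(p2 -> (p1 -> p2)) since w0 is accessible from w0 and w0 ||- p2 -> (p1 -> p2).
w0 ||- p2 -> (p1 -> p2): every world accessible from w0 that forces p2 (namely w3) also forces p1 -> p2.

No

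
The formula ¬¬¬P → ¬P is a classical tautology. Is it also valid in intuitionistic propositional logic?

This is triple-negation reduction, which is intuitionistically derivable.
Assume ¬¬¬P and suppose P. Then ¬¬P (double-negation introduction), contradicting ¬¬¬P. So ¬P.

Yes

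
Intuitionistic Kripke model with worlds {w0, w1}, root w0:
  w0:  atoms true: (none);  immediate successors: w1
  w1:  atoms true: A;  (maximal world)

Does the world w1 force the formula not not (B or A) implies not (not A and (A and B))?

w1 forces not not (B or A) implies not (not A and (A and B)): every world accessible from w1 that forces not not (B or A) (namely w1) also forces not (not A and (A and B)).

Yes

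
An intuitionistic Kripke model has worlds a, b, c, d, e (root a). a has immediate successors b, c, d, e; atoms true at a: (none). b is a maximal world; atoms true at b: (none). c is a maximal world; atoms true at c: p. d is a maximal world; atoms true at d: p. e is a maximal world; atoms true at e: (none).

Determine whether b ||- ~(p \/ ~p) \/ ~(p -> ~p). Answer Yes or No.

No

b ||-/- ~(p \/ ~p) \/ ~(p -> ~p): neither disjunct is forced at b.
b ||-/- ~(p \/ ~p) since b is accessible from b and b ||- p \/ ~p.
b ||- p \/ ~p via the disjunct ~p.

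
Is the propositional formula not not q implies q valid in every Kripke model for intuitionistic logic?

No

This is double-negation elimination, which is not intuitionistically valid.
A Kripke countermodel: worlds u, v; order generated by u <= v; atoms true at each world — u:{}; v:{q}.
u does not force not not q implies q: already at u itself, u forces not not q but u does not force q.
u lacks atom q, so u does not force q.
So the root u does not force the formula.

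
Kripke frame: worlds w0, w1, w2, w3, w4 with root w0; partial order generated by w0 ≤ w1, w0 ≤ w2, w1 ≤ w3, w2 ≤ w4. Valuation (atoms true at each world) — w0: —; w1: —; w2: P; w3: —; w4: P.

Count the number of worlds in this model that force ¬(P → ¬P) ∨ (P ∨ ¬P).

4

w0: does not force it — w0 ⊮ ¬(P → ¬P) ∨ (P ∨ ¬P): neither disjunct is forced at w0.
w1: forces it.
w2: forces it.
w3: forces it.
w4: forces it.
Worlds forcing the formula: {w1, w2, w3, w4}.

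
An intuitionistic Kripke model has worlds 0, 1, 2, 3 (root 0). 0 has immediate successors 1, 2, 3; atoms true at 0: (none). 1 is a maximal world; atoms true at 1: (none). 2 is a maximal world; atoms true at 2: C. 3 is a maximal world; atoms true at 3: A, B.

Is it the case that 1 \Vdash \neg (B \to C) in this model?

1 \nVdash \neg (B \to C) since 1 is accessible from 1 and 1 \Vdash B \to C.
1 \Vdash B \to C vacuously: no world accessible from 1 forces the antecedent B.

No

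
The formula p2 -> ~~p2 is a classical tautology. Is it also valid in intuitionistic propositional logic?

Yes

This is double-negation introduction, which is intuitionistically derivable.
If a world forces p2 then every accessible world forces p2 (persistence), so none forces ~p2; hence ~~p2.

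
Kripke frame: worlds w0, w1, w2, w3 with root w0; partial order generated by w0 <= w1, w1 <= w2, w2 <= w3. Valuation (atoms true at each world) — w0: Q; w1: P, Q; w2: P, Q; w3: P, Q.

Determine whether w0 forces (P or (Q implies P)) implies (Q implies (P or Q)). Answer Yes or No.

Yes

w0 forces (P or (Q implies P)) implies (Q implies (P or Q)): every world accessible from w0 that forces P or (Q implies P) (namely w1, w2, w3) also forces Q implies (P or Q).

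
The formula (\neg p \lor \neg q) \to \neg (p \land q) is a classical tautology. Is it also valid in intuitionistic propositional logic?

This is a constructively valid De Morgan direction (disjunction of negations to negated conjunction), which is intuitionistically derivable.
If \neg p holds at a world then no accessible world forces p, hence none forces p \land q; likewise for \neg q.

Yes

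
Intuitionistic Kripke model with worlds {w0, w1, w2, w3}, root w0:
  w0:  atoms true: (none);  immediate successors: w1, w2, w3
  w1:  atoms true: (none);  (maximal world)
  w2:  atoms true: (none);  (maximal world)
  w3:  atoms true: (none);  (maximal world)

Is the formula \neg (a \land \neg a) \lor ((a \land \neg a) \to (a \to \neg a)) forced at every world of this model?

w0 \Vdash \neg (a \land \neg a) \lor ((a \land \neg a) \to (a \to \neg a)) via the disjunct \neg (a \land \neg a).
Since the root w0 forces \neg (a \land \neg a) \lor ((a \land \neg a) \to (a \to \neg a)) and forcing is persistent (monotone upward), every world forces it.

Yes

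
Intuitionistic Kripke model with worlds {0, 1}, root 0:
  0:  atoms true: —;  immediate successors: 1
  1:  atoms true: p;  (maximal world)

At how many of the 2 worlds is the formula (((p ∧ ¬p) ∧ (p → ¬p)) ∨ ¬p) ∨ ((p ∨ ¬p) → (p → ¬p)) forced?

0

0: does not force it — 0 ⊮ (((p ∧ ¬p) ∧ (p → ¬p)) ∨ ¬p) ∨ ((p ∨ ¬p) → (p → ¬p)): neither disjunct is forced at 0.
1: does not force it.
Worlds forcing the formula: { }.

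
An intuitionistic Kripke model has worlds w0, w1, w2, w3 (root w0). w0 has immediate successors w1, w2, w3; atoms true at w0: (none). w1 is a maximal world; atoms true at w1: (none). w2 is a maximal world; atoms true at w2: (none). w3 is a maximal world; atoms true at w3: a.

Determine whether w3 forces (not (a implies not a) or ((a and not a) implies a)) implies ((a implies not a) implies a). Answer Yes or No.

Yes

w3 forces (not (a implies not a) or ((a and not a) implies a)) implies ((a implies not a) implies a): every world accessible from w3 that forces not (a implies not a) or ((a and not a) implies a) (namely w3) also forces (a implies not a) implies a.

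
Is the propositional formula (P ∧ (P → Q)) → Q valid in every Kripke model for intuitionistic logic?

Yes

This is modus ponens in implicational form, which is intuitionistically derivable.
If a world forces P and P → Q, then applying the implication at that world (which is accessible from itself) gives Q.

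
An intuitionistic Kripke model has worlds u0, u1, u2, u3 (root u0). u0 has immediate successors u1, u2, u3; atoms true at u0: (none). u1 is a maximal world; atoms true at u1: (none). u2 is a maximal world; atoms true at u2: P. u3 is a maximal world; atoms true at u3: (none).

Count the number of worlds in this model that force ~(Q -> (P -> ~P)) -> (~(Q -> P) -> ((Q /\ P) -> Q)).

4

u0: forces it.
u1: forces it.
u2: forces it.
u3: forces it.
Worlds forcing the formula: {u0, u1, u2, u3}.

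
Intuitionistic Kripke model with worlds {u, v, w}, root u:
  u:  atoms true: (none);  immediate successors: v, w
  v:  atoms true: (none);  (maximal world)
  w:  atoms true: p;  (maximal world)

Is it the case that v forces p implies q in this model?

v forces p implies q vacuously: no world accessible from v forces the antecedent p.

Yes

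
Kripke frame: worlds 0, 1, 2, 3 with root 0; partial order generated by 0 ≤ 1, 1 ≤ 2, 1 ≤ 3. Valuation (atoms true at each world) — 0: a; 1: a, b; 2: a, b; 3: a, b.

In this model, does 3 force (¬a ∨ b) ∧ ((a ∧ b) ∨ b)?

Yes

3 ⊩ (¬a ∨ b) ∧ ((a ∧ b) ∨ b) since 3 forces both conjuncts.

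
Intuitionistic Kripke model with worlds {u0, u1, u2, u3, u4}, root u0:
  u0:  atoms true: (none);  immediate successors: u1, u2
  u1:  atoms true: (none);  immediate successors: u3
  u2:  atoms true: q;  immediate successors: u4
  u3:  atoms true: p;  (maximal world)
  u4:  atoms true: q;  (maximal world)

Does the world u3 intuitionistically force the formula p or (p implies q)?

Yes

u3 forces p or (p implies q) via the disjunct p.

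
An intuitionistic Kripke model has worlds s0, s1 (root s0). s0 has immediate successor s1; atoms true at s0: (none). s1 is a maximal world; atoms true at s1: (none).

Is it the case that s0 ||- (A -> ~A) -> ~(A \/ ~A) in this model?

s0 ||-/- (A -> ~A) -> ~(A \/ ~A): already at s0 itself, s0 ||- A -> ~A but s0 ||-/- ~(A \/ ~A).
s0 ||-/- ~(A \/ ~A) since s0 is accessible from s0 and s0 ||- A \/ ~A.
s0 ||- A \/ ~A via the disjunct ~A.

No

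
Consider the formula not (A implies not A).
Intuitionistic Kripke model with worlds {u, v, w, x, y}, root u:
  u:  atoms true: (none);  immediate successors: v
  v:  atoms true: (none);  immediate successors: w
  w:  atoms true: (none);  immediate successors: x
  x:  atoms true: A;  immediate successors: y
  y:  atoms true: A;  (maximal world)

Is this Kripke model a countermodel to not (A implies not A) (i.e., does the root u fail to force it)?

No

u forces not (A implies not A): no world accessible from u forces A implies not A.
So the root u forces not (A implies not A); the model is not a countermodel.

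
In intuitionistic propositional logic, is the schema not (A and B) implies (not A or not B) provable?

This is the constructively invalid direction of De Morgan's law for conjunction, which is not intuitionistically valid.
A Kripke countermodel: worlds u, v, w; order generated by u <= v, u <= w; atoms true at each world — u:{}; v:{A}; w:{B}.
u does not force not (A and B) implies (not A or not B): already at u itself, u forces not (A and B) but u does not force not A or not B.
u does not force not A or not B: neither disjunct is forced at u.
u does not force not A since v is accessible from u and v forces A.
So the root u does not force the formula.

No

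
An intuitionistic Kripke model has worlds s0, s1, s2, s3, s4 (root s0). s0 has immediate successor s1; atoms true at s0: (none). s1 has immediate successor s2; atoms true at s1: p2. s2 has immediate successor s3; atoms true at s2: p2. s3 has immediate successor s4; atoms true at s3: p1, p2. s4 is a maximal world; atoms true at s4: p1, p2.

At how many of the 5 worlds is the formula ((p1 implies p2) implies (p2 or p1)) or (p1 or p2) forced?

4

s0: does not force it — s0 does not force ((p1 implies p2) implies (p2 or p1)) or (p1 or p2): neither disjunct is forced at s0.
s1: forces it.
s2: forces it.
s3: forces it.
s4: forces it.
Worlds forcing the formula: {s1, s2, s3, s4}.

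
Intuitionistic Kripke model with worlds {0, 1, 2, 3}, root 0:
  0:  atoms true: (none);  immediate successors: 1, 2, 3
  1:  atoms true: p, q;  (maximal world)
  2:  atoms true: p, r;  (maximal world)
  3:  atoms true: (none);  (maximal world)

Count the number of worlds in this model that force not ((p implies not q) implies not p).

0: does not force it — 0 does not force not ((p implies not q) implies not p) since 1 is accessible from 0 and 1 forces (p implies not q) implies not p.
1: does not force it — 1 does not force not ((p implies not q) implies not p) since 1 is accessible from 1 and 1 forces (p implies not q) implies not p.
2: forces it.
3: does not force it — 3 does not force not ((p implies not q) implies not p) since 3 is accessible from 3 and 3 forces (p implies not q) implies not p.
Worlds forcing the formula: {2}.

1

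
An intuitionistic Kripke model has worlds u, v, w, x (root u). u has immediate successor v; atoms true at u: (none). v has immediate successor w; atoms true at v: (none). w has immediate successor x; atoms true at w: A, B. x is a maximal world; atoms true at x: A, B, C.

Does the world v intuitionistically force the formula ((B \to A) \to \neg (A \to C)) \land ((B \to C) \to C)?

No

v \nVdash ((B \to A) \to \neg (A \to C)) \land ((B \to C) \to C) since v fails (B \to A) \to \neg (A \to C).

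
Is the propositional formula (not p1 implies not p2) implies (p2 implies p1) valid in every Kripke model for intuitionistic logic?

This is the converse of contraposition, which is not intuitionistically valid.
A Kripke countermodel: worlds u0, u1; order generated by u0 <= u1; atoms true at each world — u0:{p2}; u1:{p1,p2}.
u0 does not force (not p1 implies not p2) implies (p2 implies p1): already at u0 itself, u0 forces not p1 implies not p2 but u0 does not force p2 implies p1.
u0 does not force p2 implies p1: already at u0 itself, u0 forces p2 but u0 does not force p1.
u0 lacks atom p1, so u0 does not force p1.
So the root u0 does not force the formula.

No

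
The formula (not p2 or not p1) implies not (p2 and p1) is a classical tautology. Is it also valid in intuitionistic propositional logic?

This is a constructively valid De Morgan direction (disjunction of negations to negated conjunction), which is intuitionistically derivable.
If not p2 holds at a world then no accessible world forces p2, hence none forces p2 and p1; likewise for not p1.

Yes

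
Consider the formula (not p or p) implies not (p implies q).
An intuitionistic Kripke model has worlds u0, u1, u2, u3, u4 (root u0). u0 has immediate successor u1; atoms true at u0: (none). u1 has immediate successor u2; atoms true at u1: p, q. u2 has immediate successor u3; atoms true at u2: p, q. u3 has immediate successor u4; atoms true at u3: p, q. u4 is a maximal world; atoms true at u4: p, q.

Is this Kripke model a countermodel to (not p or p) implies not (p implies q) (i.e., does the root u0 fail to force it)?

Yes

u0 does not force (not p or p) implies not (p implies q): at the accessible world u1, u1 forces not p or p but u1 does not force not (p implies q).
u1 does not force not (p implies q) since u1 is accessible from u1 and u1 forces p implies q.
u1 forces p implies q: every world accessible from u1 that forces p (namely u1, u2, u3, u4) also forces q.
So the root u0 does not force (not p or p) implies not (p implies q); the model is a countermodel.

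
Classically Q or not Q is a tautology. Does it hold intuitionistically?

No

This is the law of excluded middle, which is not intuitionistically valid.
A Kripke countermodel: worlds 0, 1; order generated by 0 <= 1; atoms true at each world — 0:{}; 1:{Q}.
0 does not force Q or not Q: neither disjunct is forced at 0.
0 lacks atom Q, so 0 does not force Q.
So the root 0 does not force the formula.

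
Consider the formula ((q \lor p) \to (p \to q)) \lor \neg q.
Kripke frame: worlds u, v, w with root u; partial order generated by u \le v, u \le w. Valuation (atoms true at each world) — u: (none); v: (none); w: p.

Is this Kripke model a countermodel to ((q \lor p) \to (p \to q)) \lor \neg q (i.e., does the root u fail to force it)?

u \Vdash ((q \lor p) \to (p \to q)) \lor \neg q via the disjunct \neg q.
So the root u forces ((q \lor p) \to (p \to q)) \lor \neg q; the model is not a countermodel.

No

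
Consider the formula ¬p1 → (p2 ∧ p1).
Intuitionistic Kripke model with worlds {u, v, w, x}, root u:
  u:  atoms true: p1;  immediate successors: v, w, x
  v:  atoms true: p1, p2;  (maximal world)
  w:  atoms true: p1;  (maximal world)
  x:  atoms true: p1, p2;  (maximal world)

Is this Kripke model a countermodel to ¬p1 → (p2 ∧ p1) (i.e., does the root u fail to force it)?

u ⊩ ¬p1 → (p2 ∧ p1) vacuously: no world accessible from u forces the antecedent ¬p1.
So the root u forces ¬p1 → (p2 ∧ p1); the model is not a countermodel.

No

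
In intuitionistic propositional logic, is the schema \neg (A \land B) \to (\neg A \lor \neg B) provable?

This is the constructively invalid direction of De Morgan's law for conjunction, which is not intuitionistically valid.
A Kripke countermodel: worlds s0, s1, s2; order generated by s0 \le s1, s0 \le s2; atoms true at each world — s0:{}; s1:{A}; s2:{B}.
s0 \nVdash \neg (A \land B) \to (\neg A \lor \neg B): already at s0 itself, s0 \Vdash \neg (A \land B) but s0 \nVdash \neg A \lor \neg B.
s0 \nVdash \neg A \lor \neg B: neither disjunct is forced at s0.
s0 \nVdash \neg A since s1 is accessible from s0 and s1 \Vdash A.
So the root s0 does not force the formula.

No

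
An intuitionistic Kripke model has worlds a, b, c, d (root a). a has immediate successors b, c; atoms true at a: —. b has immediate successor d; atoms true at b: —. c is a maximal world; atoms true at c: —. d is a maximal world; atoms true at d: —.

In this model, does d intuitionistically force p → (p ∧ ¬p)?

d ⊩ p → (p ∧ ¬p) vacuously: no world accessible from d forces the antecedent p.

Yes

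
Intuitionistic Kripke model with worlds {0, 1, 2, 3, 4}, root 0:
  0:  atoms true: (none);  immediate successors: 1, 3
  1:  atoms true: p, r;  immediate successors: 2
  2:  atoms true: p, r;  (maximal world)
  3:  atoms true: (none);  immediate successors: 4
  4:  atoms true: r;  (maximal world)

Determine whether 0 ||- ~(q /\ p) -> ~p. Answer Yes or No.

0 ||-/- ~(q /\ p) -> ~p: already at 0 itself, 0 ||- ~(q /\ p) but 0 ||-/- ~p.
0 ||-/- ~p since 1 is accessible from 0 and 1 ||- p.

No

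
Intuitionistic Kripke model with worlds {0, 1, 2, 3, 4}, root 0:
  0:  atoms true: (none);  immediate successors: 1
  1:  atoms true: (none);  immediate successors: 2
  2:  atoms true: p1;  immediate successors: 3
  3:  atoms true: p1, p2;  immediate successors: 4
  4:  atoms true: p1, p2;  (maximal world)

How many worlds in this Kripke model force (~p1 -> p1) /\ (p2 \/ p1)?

3

0: does not force it — 0 ||-/- (~p1 -> p1) /\ (p2 \/ p1) since 0 fails p2 \/ p1.
1: does not force it — 1 ||-/- (~p1 -> p1) /\ (p2 \/ p1) since 1 fails p2 \/ p1.
2: forces it.
3: forces it.
4: forces it.
Worlds forcing the formula: {2, 3, 4}.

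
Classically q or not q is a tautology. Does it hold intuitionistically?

No

This is the law of excluded middle, which is not intuitionistically valid.
A Kripke countermodel: worlds w0, w1; order generated by w0 <= w1; atoms true at each world — w0:{}; w1:{q}.
w0 does not force q or not q: neither disjunct is forced at w0.
w0 lacks atom q, so w0 does not force q.
So the root w0 does not force the formula.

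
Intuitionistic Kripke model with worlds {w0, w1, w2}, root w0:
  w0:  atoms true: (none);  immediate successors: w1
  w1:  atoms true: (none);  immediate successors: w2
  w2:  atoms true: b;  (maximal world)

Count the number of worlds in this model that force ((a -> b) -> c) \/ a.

0

w0: does not force it — w0 ||-/- ((a -> b) -> c) \/ a: neither disjunct is forced at w0.
w1: does not force it — w1 ||-/- ((a -> b) -> c) \/ a: neither disjunct is forced at w1.
w2: does not force it — w2 ||-/- ((a -> b) -> c) \/ a: neither disjunct is forced at w2.
Worlds forcing the formula: { }.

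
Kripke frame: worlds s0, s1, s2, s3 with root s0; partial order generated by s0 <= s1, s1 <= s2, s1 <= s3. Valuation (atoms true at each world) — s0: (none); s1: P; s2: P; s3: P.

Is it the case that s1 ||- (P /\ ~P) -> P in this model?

Yes

s1 ||- (P /\ ~P) -> P vacuously: no world accessible from s1 forces the antecedent P /\ ~P.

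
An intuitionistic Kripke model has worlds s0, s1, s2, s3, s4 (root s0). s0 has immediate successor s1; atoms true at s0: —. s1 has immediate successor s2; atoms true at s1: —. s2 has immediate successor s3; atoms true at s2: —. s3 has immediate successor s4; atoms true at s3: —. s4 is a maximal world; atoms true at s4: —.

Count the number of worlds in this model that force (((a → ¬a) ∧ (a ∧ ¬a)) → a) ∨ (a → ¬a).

s0: forces it.
s1: forces it.
s2: forces it.
s3: forces it.
s4: forces it.
Worlds forcing the formula: {s0, s1, s2, s3, s4}.

5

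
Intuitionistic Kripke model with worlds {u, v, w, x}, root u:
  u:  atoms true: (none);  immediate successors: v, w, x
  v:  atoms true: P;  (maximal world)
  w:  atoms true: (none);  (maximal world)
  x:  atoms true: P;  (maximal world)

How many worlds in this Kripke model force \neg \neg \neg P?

1

u: does not force it — u \nVdash \neg \neg \neg P since v is accessible from u and v \Vdash \neg \neg P.
v: does not force it — v \nVdash \neg \neg \neg P since v is accessible from v and v \Vdash \neg \neg P.
w: forces it.
x: does not force it.
Worlds forcing the formula: {w}.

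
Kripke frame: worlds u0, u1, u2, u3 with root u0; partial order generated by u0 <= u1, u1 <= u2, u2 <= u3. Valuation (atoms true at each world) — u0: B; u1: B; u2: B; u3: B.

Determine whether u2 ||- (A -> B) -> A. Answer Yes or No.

u2 ||-/- (A -> B) -> A: already at u2 itself, u2 ||- A -> B but u2 ||-/- A.
u2 lacks atom A, so u2 ||-/- A.

No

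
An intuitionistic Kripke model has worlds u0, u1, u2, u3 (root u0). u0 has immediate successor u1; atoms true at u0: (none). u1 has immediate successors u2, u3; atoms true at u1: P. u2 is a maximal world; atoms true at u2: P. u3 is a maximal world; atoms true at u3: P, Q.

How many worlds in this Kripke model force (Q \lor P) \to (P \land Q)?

1

u0: does not force it — u0 \nVdash (Q \lor P) \to (P \land Q): at the accessible world u1, u1 \Vdash Q \lor P but u1 \nVdash P \land Q.
u1: does not force it — u1 \nVdash (Q \lor P) \to (P \land Q): already at u1 itself, u1 \Vdash Q \lor P but u1 \nVdash P \land Q.
u2: does not force it.
u3: forces it.
Worlds forcing the formula: {u3}.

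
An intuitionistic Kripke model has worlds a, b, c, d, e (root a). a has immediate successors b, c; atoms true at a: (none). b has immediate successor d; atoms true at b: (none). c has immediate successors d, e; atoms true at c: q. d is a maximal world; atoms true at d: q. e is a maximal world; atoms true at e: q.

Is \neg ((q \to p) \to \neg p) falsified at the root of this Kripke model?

a \nVdash \neg ((q \to p) \to \neg p) since a is accessible from a and a \Vdash (q \to p) \to \neg p.
a \Vdash (q \to p) \to \neg p vacuously: no world accessible from a forces the antecedent q \to p.
So the root a does not force \neg ((q \to p) \to \neg p); the model is a countermodel.

Yes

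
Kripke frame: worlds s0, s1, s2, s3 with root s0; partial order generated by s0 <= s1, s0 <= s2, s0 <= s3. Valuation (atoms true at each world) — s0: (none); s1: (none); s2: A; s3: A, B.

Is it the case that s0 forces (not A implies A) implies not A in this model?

No

s0 does not force (not A implies A) implies not A: at the accessible world s2, s2 forces not A implies A but s2 does not force not A.
s2 does not force not A since s2 is accessible from s2 and s2 forces A.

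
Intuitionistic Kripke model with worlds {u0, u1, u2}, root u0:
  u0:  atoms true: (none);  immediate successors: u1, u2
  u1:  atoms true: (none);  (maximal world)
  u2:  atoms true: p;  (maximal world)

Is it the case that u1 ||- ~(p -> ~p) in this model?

No

u1 ||-/- ~(p -> ~p) since u1 is accessible from u1 and u1 ||- p -> ~p.
u1 ||- p -> ~p vacuously: no world accessible from u1 forces the antecedent p.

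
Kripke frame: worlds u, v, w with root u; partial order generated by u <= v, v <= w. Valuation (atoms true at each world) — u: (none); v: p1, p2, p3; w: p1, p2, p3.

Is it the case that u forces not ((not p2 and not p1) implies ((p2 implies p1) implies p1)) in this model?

No

u does not force not ((not p2 and not p1) implies ((p2 implies p1) implies p1)) since u is accessible from u and u forces (not p2 and not p1) implies ((p2 implies p1) implies p1).
u forces (not p2 and not p1) implies ((p2 implies p1) implies p1) vacuously: no world accessible from u forces the antecedent not p2 and not p1.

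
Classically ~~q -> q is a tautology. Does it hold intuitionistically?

This is double-negation elimination, which is not intuitionistically valid.
A Kripke countermodel: worlds u, v; order generated by u <= v; atoms true at each world — u:{}; v:{q}.
u ||-/- ~~q -> q: already at u itself, u ||- ~~q but u ||-/- q.
u lacks atom q, so u ||-/- q.
So the root u does not force the formula.

No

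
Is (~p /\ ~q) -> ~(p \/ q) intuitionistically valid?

This is a constructively valid De Morgan direction (conjunction of negations to negated disjunction), which is intuitionistically derivable.
If both ~p and ~q hold at a world, no accessible world forces p or forces q, so none forces p \/ q.

Yes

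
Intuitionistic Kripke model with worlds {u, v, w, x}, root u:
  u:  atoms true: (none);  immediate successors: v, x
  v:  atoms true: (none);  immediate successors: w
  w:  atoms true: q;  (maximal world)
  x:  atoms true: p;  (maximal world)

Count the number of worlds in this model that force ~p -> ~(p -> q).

1

u: does not force it — u ||-/- ~p -> ~(p -> q): at the accessible world v, v ||- ~p but v ||-/- ~(p -> q).
v: does not force it.
w: does not force it.
x: forces it.
Worlds forcing the formula: {x}.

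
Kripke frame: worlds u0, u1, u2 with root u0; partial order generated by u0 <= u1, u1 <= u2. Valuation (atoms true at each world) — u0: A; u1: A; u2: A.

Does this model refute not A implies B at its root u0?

No

u0 forces not A implies B vacuously: no world accessible from u0 forces the antecedent not A.
So the root u0 forces not A implies B; the model is not a countermodel.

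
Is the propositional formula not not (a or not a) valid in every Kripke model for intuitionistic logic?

This is the double negation of excluded middle, which is intuitionistically derivable.
Assuming not (a or not a): from a we'd get a or not a, so not a; but then a or not a again — contradiction. Hence not not (a or not a).

Yes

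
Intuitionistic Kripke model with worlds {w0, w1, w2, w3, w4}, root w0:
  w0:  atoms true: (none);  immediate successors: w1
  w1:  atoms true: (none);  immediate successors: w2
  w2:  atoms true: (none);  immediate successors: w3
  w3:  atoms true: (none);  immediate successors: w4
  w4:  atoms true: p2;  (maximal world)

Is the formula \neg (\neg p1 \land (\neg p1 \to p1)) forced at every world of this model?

Yes

w0 \Vdash \neg (\neg p1 \land (\neg p1 \to p1)): no world accessible from w0 forces \neg p1 \land (\neg p1 \to p1).
Since the root w0 forces \neg (\neg p1 \land (\neg p1 \to p1)) and forcing is persistent (monotone upward), every world forces it.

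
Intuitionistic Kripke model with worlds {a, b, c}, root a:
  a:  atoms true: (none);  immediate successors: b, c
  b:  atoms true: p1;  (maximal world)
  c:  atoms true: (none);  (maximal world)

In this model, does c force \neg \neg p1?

No

c \nVdash \neg \neg p1 since c is accessible from c and c \Vdash \neg p1.
c \Vdash \neg p1: no world accessible from c forces p1.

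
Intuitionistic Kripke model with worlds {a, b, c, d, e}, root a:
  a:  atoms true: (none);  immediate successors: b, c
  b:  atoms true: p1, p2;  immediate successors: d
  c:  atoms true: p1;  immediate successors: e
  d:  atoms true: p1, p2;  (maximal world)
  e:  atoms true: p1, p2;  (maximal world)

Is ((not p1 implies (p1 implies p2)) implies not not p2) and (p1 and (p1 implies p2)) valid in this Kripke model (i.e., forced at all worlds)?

No

Not every world: a does not force ((not p1 implies (p1 implies p2)) implies not not p2) and (p1 and (p1 implies p2)).
a does not force ((not p1 implies (p1 implies p2)) implies not not p2) and (p1 and (p1 implies p2)) since a fails p1 and (p1 implies p2).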